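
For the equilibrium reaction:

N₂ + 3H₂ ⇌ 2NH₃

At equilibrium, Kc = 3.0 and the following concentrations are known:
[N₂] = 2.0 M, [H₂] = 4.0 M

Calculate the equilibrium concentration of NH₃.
[NH₃] = 19.5959 M

Kc = ([NH₃]^2) / ([N₂] × [H₂]^3) = 3.0
[NH₃]^2 = Kc · (reactant terms)/(other product terms) = 3.0 · 128 / 1 = 384
[NH₃] = (384)^(1/2) = 19.5959 M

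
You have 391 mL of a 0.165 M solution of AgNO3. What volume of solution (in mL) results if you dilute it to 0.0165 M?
Using M₁V₁ = M₂V₂:
0.165 × 391 = 0.0165 × V₂
V₂ = (0.165 × 391) / 0.0165 = 3910 mL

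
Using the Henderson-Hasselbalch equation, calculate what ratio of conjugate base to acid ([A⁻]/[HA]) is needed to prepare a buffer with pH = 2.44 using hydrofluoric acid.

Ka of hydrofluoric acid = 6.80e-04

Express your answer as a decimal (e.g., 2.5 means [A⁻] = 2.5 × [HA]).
[A⁻]/[HA] = 0.187

pKa = −log(6.80e-04) = 3.1675. pH = pKa + log([A⁻]/[HA]). 2.44 = 3.1675 + log(ratio). log(ratio) = 2.44 − 3.1675 = -0.7275. ratio = 10^(-0.7275) = 0.187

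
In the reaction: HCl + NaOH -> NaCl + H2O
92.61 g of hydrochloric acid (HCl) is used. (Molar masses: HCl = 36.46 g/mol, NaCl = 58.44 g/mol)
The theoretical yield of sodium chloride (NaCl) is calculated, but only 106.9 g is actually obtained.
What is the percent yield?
Moles of HCl = 92.61 g ÷ 36.46 g/mol = 2.54004 mol
Mole ratio: 1 mol NaCl / 1 mol HCl
Moles of NaCl = 2.54004 × (1/1) = 2.54004 mol
Theoretical yield = 2.54004 mol × 58.44 g/mol = 148.44 g
Actual yield = 106.9 g
Percent yield = (106.9 / 148.44) × 100% = 72.0%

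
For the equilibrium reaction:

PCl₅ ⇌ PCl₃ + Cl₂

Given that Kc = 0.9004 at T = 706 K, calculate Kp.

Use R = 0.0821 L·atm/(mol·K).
K_p = 52.1895

Δn = (moles gaseous products) − (moles gaseous reactants) = 1
T = 706 K; RT = 0.0821 × 706 = 57.9626
Kp = Kc·(RT)^Δn = 0.9004 × (57.9626)^1 = 0.9004 × 57.9626 = 52.1895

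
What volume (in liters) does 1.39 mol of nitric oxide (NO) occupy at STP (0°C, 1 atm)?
At STP, 1 mol of gas occupies 22.4 L
Volume = 1.39 mol × 22.4 L/mol = 31.14 L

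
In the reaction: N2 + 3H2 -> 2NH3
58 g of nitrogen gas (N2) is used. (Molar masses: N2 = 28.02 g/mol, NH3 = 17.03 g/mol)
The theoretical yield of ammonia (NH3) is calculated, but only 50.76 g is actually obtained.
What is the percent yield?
Moles of N2 = 58 g ÷ 28.02 g/mol = 2.06995 mol
Mole ratio: 2 mol NH3 / 1 mol N2
Moles of NH3 = 2.06995 × (2/1) = 4.1399 mol
Theoretical yield = 4.1399 mol × 17.03 g/mol = 70.502 g
Actual yield = 50.76 g
Percent yield = (50.76 / 70.502) × 100% = 72.0%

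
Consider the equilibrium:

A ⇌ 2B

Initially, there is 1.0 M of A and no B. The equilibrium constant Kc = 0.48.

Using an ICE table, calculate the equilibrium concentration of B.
[B] = 0.583 M

ICE: [A] = 1.0 − x, [B] = 2x.
Kc = (2x)²/(1.0 − x) = 0.48 ⇒ 4x² + 0.48x − 0.48 = 0.
x = (−0.48 + √(0.48² + 4·4·0.48))/(2·4) = (−0.48 + √7.9104)/8 = 0.29157.
[B] = 2x = 0.583 M.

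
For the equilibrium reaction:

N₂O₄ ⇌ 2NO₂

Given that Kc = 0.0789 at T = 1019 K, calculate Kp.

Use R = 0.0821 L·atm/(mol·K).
K_p = 6.6008

Δn = (moles gaseous products) − (moles gaseous reactants) = 1
T = 1019 K; RT = 0.0821 × 1019 = 83.6599
Kp = Kc·(RT)^Δn = 0.0789 × (83.6599)^1 = 0.0789 × 83.6599 = 6.6008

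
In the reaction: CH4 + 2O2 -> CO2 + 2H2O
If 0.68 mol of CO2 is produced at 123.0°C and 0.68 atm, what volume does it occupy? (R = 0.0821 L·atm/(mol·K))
T = 123.0°C + 273.15 = 396.15 K
V = nRT/P = (0.68 × 0.0821 × 396.15) / 0.68
V = 32.52 L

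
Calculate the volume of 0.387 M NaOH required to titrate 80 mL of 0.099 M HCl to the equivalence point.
V_{base} = 20.5 mL

At equivalence: moles acid = moles base.
moles HCl = 0.099 M × 0.08 L = 0.00792 mol
V_NaOH = 0.00792 mol ÷ 0.387 M = 0.02047 L = 20.5 mL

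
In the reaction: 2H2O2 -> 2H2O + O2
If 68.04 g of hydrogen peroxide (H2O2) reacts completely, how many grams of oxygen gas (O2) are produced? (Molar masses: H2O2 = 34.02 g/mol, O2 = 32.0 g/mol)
Moles of H2O2 = 68.04 g ÷ 34.02 g/mol = 2 mol
Mole ratio: 1 mol O2 / 2 mol H2O2
Moles of O2 = 2 × (1/2) = 1 mol
Mass of O2 = 1 mol × 32.0 g/mol = 32 g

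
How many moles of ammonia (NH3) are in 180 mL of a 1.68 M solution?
Moles = Molarity × Volume (L)
Moles = 1.68 M × 0.18 L = 0.3024 mol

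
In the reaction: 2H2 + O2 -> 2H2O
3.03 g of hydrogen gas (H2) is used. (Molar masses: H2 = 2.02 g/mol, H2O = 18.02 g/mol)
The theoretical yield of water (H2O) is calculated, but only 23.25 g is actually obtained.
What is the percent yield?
Moles of H2 = 3.03 g ÷ 2.02 g/mol = 1.5 mol
Mole ratio: 2 mol H2O / 2 mol H2
Moles of H2O = 1.5 × (2/2) = 1.5 mol
Theoretical yield = 1.5 mol × 18.02 g/mol = 27.03 g
Actual yield = 23.25 g
Percent yield = (23.25 / 27.03) × 100% = 86.0%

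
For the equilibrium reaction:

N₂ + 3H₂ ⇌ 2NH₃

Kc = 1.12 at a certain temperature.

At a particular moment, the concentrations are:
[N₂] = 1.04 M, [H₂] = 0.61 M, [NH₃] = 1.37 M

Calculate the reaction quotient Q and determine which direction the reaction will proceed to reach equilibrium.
Q = 7.951, Q > K, reaction proceeds reverse (toward reactants)

Q = ([NH₃]^2) / ([N₂] × [H₂]^3)
  = ((1.37)^2) / ((1.04)·(0.61)^3) = 1.8769/0.23606 = 7.951
Since Q = 7.951 > Kc = 1.12, the reaction proceeds reverse (toward reactants) to reach equilibrium.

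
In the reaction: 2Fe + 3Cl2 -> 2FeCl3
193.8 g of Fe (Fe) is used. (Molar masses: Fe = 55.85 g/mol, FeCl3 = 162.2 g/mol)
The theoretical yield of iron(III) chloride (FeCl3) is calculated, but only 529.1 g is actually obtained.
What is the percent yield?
Moles of Fe = 193.8 g ÷ 55.85 g/mol = 3.47001 mol
Mole ratio: 2 mol FeCl3 / 2 mol Fe
Moles of FeCl3 = 3.47001 × (2/2) = 3.47001 mol
Theoretical yield = 3.47001 mol × 162.2 g/mol = 562.84 g
Actual yield = 529.1 g
Percent yield = (529.1 / 562.84) × 100% = 94.0%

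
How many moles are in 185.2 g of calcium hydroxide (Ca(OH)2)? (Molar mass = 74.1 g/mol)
Moles = 185.2 g ÷ 74.1 g/mol = 2.499 mol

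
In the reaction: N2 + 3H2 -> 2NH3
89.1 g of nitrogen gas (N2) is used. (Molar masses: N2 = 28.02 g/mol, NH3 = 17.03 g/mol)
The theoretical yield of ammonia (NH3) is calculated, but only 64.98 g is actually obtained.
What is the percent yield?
Moles of N2 = 89.1 g ÷ 28.02 g/mol = 3.17987 mol
Mole ratio: 2 mol NH3 / 1 mol N2
Moles of NH3 = 3.17987 × (2/1) = 6.35974 mol
Theoretical yield = 6.35974 mol × 17.03 g/mol = 108.31 g
Actual yield = 64.98 g
Percent yield = (64.98 / 108.31) × 100% = 60.0%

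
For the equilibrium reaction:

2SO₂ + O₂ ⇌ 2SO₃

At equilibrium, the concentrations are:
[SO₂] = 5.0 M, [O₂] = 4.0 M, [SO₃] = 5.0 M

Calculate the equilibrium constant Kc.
K_c = 0.2500

Kc = ([SO₃]^2) / ([SO₂]^2 × [O₂])
   = ((5.0)^2) / ((5.0)^2·(4.0))
   = 25 / 100 = 0.2500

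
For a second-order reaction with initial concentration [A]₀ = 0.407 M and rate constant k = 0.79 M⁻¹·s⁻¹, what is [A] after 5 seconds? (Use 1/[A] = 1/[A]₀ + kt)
0.1561 M

1/[A] = 1/[A]₀ + k·t = 1/0.407 + (0.79)·(5) = 2.4570 + 3.9500 = 6.4070
[A] = 1/6.4070 = 0.1561 M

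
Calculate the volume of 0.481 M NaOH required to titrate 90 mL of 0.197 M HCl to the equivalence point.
V_{base} = 36.9 mL

At equivalence: moles acid = moles base.
moles HCl = 0.197 M × 0.09 L = 0.01773 mol
V_NaOH = 0.01773 mol ÷ 0.481 M = 0.03686 L = 36.9 mL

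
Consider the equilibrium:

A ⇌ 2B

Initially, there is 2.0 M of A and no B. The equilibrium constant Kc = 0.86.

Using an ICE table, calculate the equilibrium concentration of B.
[B] = 1.114 M

ICE: [A] = 2.0 − x, [B] = 2x.
Kc = (2x)²/(2.0 − x) = 0.86 ⇒ 4x² + 0.86x − 1.72 = 0.
x = (−0.86 + √(0.86² + 4·4·1.72))/(2·4) = (−0.86 + √28.26)/8 = 0.557.
[B] = 2x = 1.114 M.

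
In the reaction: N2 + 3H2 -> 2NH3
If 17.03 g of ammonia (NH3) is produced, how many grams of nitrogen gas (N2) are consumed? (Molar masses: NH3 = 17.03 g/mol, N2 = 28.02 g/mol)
Moles of NH3 = 17.03 g ÷ 17.03 g/mol = 1 mol
Mole ratio: 1 mol N2 / 2 mol NH3
Moles of N2 = 1 × (1/2) = 0.5 mol
Mass of N2 = 0.5 mol × 28.02 g/mol = 14.01 g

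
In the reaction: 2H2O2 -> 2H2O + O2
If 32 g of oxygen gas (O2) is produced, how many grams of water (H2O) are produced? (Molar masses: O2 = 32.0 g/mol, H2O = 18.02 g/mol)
Moles of O2 = 32 g ÷ 32.0 g/mol = 1 mol
Mole ratio: 2 mol H2O / 1 mol O2
Moles of H2O = 1 × (2/1) = 2 mol
Mass of H2O = 2 mol × 18.02 g/mol = 36.04 g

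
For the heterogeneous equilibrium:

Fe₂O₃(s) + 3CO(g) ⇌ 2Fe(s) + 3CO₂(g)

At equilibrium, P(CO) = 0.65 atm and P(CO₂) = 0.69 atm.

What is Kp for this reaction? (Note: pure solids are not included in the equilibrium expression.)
K_p = 1.196

Solids (Fe₂O₃, Fe) are excluded.
Kp = P(CO₂)³/P(CO)³ = (0.69)³/(0.65)³ = 0.3285/0.2746 = 1.196.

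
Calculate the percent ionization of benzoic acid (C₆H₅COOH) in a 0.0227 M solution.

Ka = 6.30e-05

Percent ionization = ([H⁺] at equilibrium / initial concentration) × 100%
Percent ionization = 5.13%

Let x = [H⁺]. Ka = x²/(C - x) ⇒ x² + (6.30e-05)x - (6.30e-05)(0.0227) = 0. x = 1.1648e-03. Percent = (1.1648e-03/0.0227) × 100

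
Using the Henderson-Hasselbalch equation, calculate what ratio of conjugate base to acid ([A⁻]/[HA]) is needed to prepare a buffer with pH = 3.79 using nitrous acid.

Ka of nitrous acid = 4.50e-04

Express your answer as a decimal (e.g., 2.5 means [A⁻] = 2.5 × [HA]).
[A⁻]/[HA] = 2.775

pKa = −log(4.50e-04) = 3.3468. pH = pKa + log([A⁻]/[HA]). 3.79 = 3.3468 + log(ratio). log(ratio) = 3.79 − 3.3468 = 0.4432. ratio = 10^(0.4432) = 2.775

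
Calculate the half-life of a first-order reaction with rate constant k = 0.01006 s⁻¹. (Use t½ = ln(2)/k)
68.90 s

t½ = ln(2)/k = 0.6931/0.01006 = 68.90 s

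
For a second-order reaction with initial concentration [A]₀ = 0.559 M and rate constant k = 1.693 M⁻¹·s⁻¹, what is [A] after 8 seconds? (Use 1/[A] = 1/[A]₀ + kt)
0.0652 M

1/[A] = 1/[A]₀ + k·t = 1/0.559 + (1.693)·(8) = 1.7889 + 13.5440 = 15.3329
[A] = 1/15.3329 = 0.0652 M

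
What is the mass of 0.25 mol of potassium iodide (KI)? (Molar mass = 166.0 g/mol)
Mass = 0.25 mol × 166.0 g/mol = 41.5 g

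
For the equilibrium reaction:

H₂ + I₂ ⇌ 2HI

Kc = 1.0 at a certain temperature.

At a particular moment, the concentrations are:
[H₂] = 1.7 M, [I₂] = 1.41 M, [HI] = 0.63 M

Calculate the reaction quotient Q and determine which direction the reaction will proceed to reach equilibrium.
Q = 0.166, Q < K, reaction proceeds forward (toward products)

Q = ([HI]^2) / ([H₂] × [I₂])
  = ((0.63)^2) / ((1.7)·(1.41)) = 0.3969/2.397 = 0.1656
Since Q = 0.1656 < Kc = 1.0, the reaction proceeds forward (toward products) to reach equilibrium.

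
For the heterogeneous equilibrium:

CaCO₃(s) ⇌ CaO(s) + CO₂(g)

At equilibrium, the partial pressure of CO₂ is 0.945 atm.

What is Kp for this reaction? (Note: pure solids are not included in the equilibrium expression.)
K_p = 0.945

Solids (CaCO₃, CaO) have activity 1 and are excluded.
Kp = P(CO₂) = 0.945.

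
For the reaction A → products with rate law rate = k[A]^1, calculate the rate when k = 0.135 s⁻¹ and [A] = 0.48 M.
0.0648 M/s

rate = k·[A]^1 = 0.135·(0.48)^1 = 0.135·0.48 = 0.0648 M/s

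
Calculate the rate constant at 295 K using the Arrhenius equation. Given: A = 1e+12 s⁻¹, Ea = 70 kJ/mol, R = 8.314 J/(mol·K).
4.03e-01 s⁻¹

k = A·exp(-Ea/(R·T)) = 1e+12·exp(-70000/(8.314·295)) = 1e+12·exp(-28.5408) = 1e+12·4.0262e-13 = 4.03e-01 s⁻¹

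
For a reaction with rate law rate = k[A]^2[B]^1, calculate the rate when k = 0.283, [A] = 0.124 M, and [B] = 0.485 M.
0.00211 M/s

rate = k·[A]^2·[B]^1 = 0.283·(0.124)^2·(0.485)^1 = 0.283·0.015376·0.485 = 0.00211 M/s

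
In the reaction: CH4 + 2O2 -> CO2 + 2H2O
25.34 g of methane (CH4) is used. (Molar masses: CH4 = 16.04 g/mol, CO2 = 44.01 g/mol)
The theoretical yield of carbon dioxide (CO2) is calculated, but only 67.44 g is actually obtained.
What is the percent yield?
Moles of CH4 = 25.34 g ÷ 16.04 g/mol = 1.5798 mol
Mole ratio: 1 mol CO2 / 1 mol CH4
Moles of CO2 = 1.5798 × (1/1) = 1.5798 mol
Theoretical yield = 1.5798 mol × 44.01 g/mol = 69.527 g
Actual yield = 67.44 g
Percent yield = (67.44 / 69.527) × 100% = 97.0%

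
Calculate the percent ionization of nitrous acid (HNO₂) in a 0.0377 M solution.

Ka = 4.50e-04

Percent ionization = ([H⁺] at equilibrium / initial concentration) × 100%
Percent ionization = 10.3%

Let x = [H⁺]. Ka = x²/(C - x) ⇒ x² + (4.50e-04)x - (4.50e-04)(0.0377) = 0. x = 3.9000e-03. Percent = (3.9000e-03/0.0377) × 100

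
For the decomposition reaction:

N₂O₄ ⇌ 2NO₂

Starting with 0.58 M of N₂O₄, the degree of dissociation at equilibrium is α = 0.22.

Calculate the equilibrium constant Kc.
K_c = 0.1440

x = α·[A]₀ = 0.22 × 0.58 = 0.1276 M dissociated.
At eq: [N₂O₄] = 0.58 − 0.1276 = 0.4524 M; [NO₂] = 2x = 0.2552 M.
Kc = [NO₂]²/[N₂O₄] = (0.2552)²/0.4524 = 0.144.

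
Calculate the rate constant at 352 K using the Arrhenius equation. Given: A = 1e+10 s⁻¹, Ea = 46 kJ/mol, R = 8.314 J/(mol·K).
1.49e+03 s⁻¹

k = A·exp(-Ea/(R·T)) = 1e+10·exp(-46000/(8.314·352)) = 1e+10·exp(-15.7183) = 1e+10·1.4915e-07 = 1.49e+03 s⁻¹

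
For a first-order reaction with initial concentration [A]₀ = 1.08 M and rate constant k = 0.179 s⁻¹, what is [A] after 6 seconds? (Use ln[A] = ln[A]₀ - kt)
0.3690 M

ln[A] = ln[A]₀ - k·t = ln(1.08) - (0.179)·(6) = 0.0770 - 1.0740 = -0.9970
[A] = e^(-0.9970) = 0.3690 M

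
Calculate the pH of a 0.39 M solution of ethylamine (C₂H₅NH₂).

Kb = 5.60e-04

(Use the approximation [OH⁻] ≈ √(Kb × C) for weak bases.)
pH = 12.17

[OH⁻] = √(Kb × C) = √(5.60e-04 × 0.39) = 1.4778e-02. pOH = 1.83, pH = 14 - pOH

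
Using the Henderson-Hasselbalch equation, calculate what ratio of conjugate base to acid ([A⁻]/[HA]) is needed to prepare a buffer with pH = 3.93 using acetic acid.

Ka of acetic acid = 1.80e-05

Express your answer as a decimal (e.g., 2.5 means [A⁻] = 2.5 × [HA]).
[A⁻]/[HA] = 0.153

pKa = −log(1.80e-05) = 4.7447. pH = pKa + log([A⁻]/[HA]). 3.93 = 4.7447 + log(ratio). log(ratio) = 3.93 − 4.7447 = -0.8147. ratio = 10^(-0.8147) = 0.153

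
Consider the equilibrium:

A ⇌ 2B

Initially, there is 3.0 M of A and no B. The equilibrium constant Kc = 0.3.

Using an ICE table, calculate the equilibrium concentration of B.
[B] = 0.877 M

ICE: [A] = 3.0 − x, [B] = 2x.
Kc = (2x)²/(3.0 − x) = 0.3 ⇒ 4x² + 0.3x − 0.9 = 0.
x = (−0.3 + √(0.3² + 4·4·0.9))/(2·4) = (−0.3 + √14.49)/8 = 0.43832.
[B] = 2x = 0.877 M.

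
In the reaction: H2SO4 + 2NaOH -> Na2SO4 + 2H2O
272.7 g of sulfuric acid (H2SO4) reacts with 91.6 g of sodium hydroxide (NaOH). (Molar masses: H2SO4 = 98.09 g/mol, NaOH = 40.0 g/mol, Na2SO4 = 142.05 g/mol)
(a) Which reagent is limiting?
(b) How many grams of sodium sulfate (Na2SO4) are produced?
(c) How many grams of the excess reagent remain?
(a) NaOH, (b) 162.6 g, (c) 160.4 g

Moles of H2SO4 = 272.7 g ÷ 98.09 g/mol = 2.7801 mol
Moles of NaOH = 91.6 g ÷ 40.0 g/mol = 2.29 mol
Moles ÷ coefficient: H2SO4: 2.7801/1 = 2.78, NaOH: 2.29/2 = 1.145
(a) NaOH has the smaller value, so NaOH is the limiting reagent.
(b) Moles of Na2SO4 = 2.29 mol NaOH × (1/2) = 1.145 mol; mass = 1.145 mol × 142.05 g/mol = 162.6 g
(c) H2SO4 consumed = 2.29 × (1/2) = 1.145 mol; remaining = 2.7801 − 1.145 = 1.6351 mol; mass = 1.6351 mol × 98.09 g/mol = 160.4 g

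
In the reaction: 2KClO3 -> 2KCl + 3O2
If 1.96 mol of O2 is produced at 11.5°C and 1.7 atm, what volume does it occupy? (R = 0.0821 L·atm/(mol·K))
T = 11.5°C + 273.15 = 284.65 K
V = nRT/P = (1.96 × 0.0821 × 284.65) / 1.7
V = 26.94 L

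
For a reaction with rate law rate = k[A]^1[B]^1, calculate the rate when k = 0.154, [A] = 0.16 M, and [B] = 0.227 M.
0.005593 M/s

rate = k·[A]^1·[B]^1 = 0.154·(0.16)^1·(0.227)^1 = 0.154·0.16·0.227 = 0.005593 M/s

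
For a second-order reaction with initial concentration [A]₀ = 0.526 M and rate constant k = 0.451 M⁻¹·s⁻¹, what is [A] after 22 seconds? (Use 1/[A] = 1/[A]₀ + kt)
0.0846 M

1/[A] = 1/[A]₀ + k·t = 1/0.526 + (0.451)·(22) = 1.9011 + 9.9220 = 11.8231
[A] = 1/11.8231 = 0.0846 M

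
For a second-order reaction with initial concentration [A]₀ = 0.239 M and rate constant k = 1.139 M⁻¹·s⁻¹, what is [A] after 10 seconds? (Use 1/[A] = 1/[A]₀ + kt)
0.0642 M

1/[A] = 1/[A]₀ + k·t = 1/0.239 + (1.139)·(10) = 4.1841 + 11.3900 = 15.5741
[A] = 1/15.5741 = 0.0642 M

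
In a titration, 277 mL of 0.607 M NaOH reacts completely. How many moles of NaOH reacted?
Moles = Molarity × Volume (L)
Moles = 0.607 M × 0.277 L = 0.1681 mol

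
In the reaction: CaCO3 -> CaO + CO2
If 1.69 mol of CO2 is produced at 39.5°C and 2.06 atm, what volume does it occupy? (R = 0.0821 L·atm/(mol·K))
T = 39.5°C + 273.15 = 312.65 K
V = nRT/P = (1.69 × 0.0821 × 312.65) / 2.06
V = 21.06 L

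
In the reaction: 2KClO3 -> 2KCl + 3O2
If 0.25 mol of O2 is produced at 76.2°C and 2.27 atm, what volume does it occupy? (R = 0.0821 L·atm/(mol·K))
T = 76.2°C + 273.15 = 349.35 K
V = nRT/P = (0.25 × 0.0821 × 349.35) / 2.27
V = 3.16 L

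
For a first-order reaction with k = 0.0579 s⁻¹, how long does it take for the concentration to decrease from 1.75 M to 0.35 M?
27.80 s

From ln[A] = ln[A]₀ - k·t: t = ln([A]₀/[A])/k = ln(1.75/0.35)/0.0579 = ln(5.0000)/0.0579 = 1.6094/0.0579 = 27.80 s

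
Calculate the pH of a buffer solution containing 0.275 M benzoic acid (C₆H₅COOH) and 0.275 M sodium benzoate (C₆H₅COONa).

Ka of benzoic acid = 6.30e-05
pH = 4.20

pKa = -log(6.30e-05) = 4.20. pH = pKa + log([A⁻]/[HA]) = 4.20 + log(0.275/0.275)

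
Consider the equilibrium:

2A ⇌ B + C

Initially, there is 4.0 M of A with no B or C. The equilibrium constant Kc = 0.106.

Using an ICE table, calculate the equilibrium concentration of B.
[B] = 0.789 M

ICE: [A] = 4.0 − 2x, [B] = [C] = x.
Kc = x²/(4.0 − 2x)² = 0.106 ⇒ √Kc = x/(4.0 − 2x).
x = √0.106·4.0/(1 + 2√0.106) = 0.32558·4.0/1.6512 = 0.78873.
[B] = x = 0.789 M.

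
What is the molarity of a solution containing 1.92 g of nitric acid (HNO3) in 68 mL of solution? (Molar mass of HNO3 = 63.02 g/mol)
Moles of HNO3 = 1.92 g ÷ 63.02 g/mol = 0.0304665 mol
Volume = 68 mL = 0.068 L
Molarity = 0.0304665 mol ÷ 0.068 L = 0.448 M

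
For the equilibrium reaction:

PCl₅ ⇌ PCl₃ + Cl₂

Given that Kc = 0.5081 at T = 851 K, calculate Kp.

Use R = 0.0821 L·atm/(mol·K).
K_p = 35.4995

Δn = (moles gaseous products) − (moles gaseous reactants) = 1
T = 851 K; RT = 0.0821 × 851 = 69.8671
Kp = Kc·(RT)^Δn = 0.5081 × (69.8671)^1 = 0.5081 × 69.8671 = 35.4995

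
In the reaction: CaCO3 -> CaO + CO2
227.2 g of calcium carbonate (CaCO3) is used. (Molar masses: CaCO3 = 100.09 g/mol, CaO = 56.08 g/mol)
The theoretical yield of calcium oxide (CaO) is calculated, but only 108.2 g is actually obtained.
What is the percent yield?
Moles of CaCO3 = 227.2 g ÷ 100.09 g/mol = 2.26996 mol
Mole ratio: 1 mol CaO / 1 mol CaCO3
Moles of CaO = 2.26996 × (1/1) = 2.26996 mol
Theoretical yield = 2.26996 mol × 56.08 g/mol = 127.3 g
Actual yield = 108.2 g
Percent yield = (108.2 / 127.3) × 100% = 85.0%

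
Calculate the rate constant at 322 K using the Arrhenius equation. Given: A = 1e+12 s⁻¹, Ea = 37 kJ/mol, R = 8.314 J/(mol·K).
9.95e+05 s⁻¹

k = A·exp(-Ea/(R·T)) = 1e+12·exp(-37000/(8.314·322)) = 1e+12·exp(-13.8209) = 1e+12·9.9464e-07 = 9.95e+05 s⁻¹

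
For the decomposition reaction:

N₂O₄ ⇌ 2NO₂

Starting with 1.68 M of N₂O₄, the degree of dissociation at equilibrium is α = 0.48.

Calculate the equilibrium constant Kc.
K_c = 2.9775

x = α·[A]₀ = 0.48 × 1.68 = 0.8064 M dissociated.
At eq: [N₂O₄] = 1.68 − 0.8064 = 0.8736 M; [NO₂] = 2x = 1.613 M.
Kc = [NO₂]²/[N₂O₄] = (1.613)²/0.8736 = 2.977.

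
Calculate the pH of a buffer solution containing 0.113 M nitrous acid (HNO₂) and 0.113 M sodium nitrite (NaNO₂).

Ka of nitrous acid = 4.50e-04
pH = 3.35

pKa = -log(4.50e-04) = 3.35. pH = pKa + log([A⁻]/[HA]) = 3.35 + log(0.113/0.113)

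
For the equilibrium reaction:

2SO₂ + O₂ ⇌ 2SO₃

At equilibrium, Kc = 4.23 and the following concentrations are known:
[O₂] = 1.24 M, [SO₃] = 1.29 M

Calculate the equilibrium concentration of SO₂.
[SO₂] = 0.5633 M

Kc = ([SO₃]^2) / ([SO₂]^2 × [O₂]) = 4.23
[SO₂]^2 = (product terms)/(Kc · other reactant terms) = 1.6641 / (4.23 · 1.24) = 0.31726
[SO₂] = (0.31726)^(1/2) = 0.5633 M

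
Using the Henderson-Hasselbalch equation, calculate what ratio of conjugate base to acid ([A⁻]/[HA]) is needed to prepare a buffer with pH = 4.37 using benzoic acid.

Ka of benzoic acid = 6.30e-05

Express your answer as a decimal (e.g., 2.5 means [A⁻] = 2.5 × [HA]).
[A⁻]/[HA] = 1.477

pKa = −log(6.30e-05) = 4.2007. pH = pKa + log([A⁻]/[HA]). 4.37 = 4.2007 + log(ratio). log(ratio) = 4.37 − 4.2007 = 0.1693. ratio = 10^(0.1693) = 1.477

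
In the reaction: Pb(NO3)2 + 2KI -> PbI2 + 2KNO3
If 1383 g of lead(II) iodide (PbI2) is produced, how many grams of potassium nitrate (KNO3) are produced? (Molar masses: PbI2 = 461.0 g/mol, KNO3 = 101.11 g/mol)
Moles of PbI2 = 1383 g ÷ 461.0 g/mol = 3 mol
Mole ratio: 2 mol KNO3 / 1 mol PbI2
Moles of KNO3 = 3 × (2/1) = 6 mol
Mass of KNO3 = 6 mol × 101.11 g/mol = 606.7 g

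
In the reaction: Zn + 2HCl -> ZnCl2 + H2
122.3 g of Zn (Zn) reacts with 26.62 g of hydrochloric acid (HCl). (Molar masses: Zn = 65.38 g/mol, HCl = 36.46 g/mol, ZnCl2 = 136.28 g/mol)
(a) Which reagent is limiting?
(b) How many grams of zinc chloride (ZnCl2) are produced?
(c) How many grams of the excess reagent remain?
(a) HCl, (b) 49.75 g, (c) 98.43 g

Moles of Zn = 122.3 g ÷ 65.38 g/mol = 1.8706 mol
Moles of HCl = 26.62 g ÷ 36.46 g/mol = 0.730115 mol
Moles ÷ coefficient: Zn: 1.8706/1 = 1.871, HCl: 0.730115/2 = 0.3651
(a) HCl has the smaller value, so HCl is the limiting reagent.
(b) Moles of ZnCl2 = 0.730115 mol HCl × (1/2) = 0.365058 mol; mass = 0.365058 mol × 136.28 g/mol = 49.75 g
(c) Zn consumed = 0.730115 × (1/2) = 0.365058 mol; remaining = 1.8706 − 0.365058 = 1.50555 mol; mass = 1.50555 mol × 65.38 g/mol = 98.43 g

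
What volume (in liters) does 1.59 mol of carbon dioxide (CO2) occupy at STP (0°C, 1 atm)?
At STP, 1 mol of gas occupies 22.4 L
Volume = 1.59 mol × 22.4 L/mol = 35.62 L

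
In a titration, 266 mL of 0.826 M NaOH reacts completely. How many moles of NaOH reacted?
Moles = Molarity × Volume (L)
Moles = 0.826 M × 0.266 L = 0.2197 mol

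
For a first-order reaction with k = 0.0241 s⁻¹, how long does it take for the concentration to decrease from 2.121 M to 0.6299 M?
50.38 s

From ln[A] = ln[A]₀ - k·t: t = ln([A]₀/[A])/k = ln(2.121/0.6299)/0.0241 = ln(3.3672)/0.0241 = 1.2141/0.0241 = 50.38 s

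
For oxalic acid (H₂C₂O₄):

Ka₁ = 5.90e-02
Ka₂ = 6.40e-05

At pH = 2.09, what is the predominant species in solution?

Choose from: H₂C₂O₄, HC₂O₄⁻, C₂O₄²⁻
HC₂O₄⁻

pKa1 = 1.23, pKa2 = 4.19. Each pKa is the crossover between adjacent species; pH = 2.09 lies in the region where HC₂O₄⁻ predominates.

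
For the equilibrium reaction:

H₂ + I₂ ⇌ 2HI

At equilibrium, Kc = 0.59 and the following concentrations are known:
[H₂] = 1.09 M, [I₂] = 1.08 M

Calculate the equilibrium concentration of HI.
[HI] = 0.8334 M

Kc = ([HI]^2) / ([H₂] × [I₂]) = 0.59
[HI]^2 = Kc · (reactant terms)/(other product terms) = 0.59 · 1.1772 / 1 = 0.69455
[HI] = (0.69455)^(1/2) = 0.8334 M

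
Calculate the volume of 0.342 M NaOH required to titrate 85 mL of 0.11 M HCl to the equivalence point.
V_{base} = 27.3 mL

At equivalence: moles acid = moles base.
moles HCl = 0.11 M × 0.085 L = 0.00935 mol
V_NaOH = 0.00935 mol ÷ 0.342 M = 0.02734 L = 27.3 mL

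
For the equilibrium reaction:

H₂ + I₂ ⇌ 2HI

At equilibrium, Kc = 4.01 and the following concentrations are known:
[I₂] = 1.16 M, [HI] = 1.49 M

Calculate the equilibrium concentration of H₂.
[H₂] = 0.4773 M

Kc = ([HI]^2) / ([H₂] × [I₂]) = 4.01
[H₂]^1 = (product terms)/(Kc · other reactant terms) = 2.2201 / (4.01 · 1.16) = 0.47728
[H₂] = 0.4773 M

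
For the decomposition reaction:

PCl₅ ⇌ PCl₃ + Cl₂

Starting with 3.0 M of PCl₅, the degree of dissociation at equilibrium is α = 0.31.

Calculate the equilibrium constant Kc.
K_c = 0.4178

x = α·[A]₀ = 0.31 × 3.0 = 0.93 M dissociated.
At eq: [PCl₅] = 3.0 − 0.93 = 2.07 M; [PCl₃] = [Cl₂] = x = 0.93 M.
Kc = [PCl₃][Cl₂]/[PCl₅] = (0.93)²/2.07 = 0.4178.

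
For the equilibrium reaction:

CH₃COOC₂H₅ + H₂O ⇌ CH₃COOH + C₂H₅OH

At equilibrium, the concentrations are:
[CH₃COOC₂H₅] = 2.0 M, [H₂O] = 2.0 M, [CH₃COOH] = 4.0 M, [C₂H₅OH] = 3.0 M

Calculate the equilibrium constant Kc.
K_c = 3.0000

Kc = ([CH₃COOH] × [C₂H₅OH]) / ([CH₃COOC₂H₅] × [H₂O])
   = ((4.0)·(3.0)) / ((2.0)·(2.0))
   = 12 / 4 = 3.0000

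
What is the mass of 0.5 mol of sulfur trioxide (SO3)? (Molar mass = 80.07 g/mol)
Mass = 0.5 mol × 80.07 g/mol = 40.03 g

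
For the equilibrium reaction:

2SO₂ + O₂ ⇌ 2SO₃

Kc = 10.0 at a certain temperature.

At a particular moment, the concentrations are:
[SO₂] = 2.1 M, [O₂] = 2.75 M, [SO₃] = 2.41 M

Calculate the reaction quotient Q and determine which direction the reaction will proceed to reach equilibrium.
Q = 0.479, Q < K, reaction proceeds forward (toward products)

Q = ([SO₃]^2) / ([SO₂]^2 × [O₂])
  = ((2.41)^2) / ((2.1)^2·(2.75)) = 5.8081/12.128 = 0.4789
Since Q = 0.4789 < Kc = 10.0, the reaction proceeds forward (toward products) to reach equilibrium.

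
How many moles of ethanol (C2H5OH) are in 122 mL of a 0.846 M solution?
Moles = Molarity × Volume (L)
Moles = 0.846 M × 0.122 L = 0.1032 mol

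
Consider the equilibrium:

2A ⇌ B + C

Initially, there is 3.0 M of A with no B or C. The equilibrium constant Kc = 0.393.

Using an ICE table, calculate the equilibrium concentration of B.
[B] = 0.834 M

ICE: [A] = 3.0 − 2x, [B] = [C] = x.
Kc = x²/(3.0 − 2x)² = 0.393 ⇒ √Kc = x/(3.0 − 2x).
x = √0.393·3.0/(1 + 2√0.393) = 0.6269·3.0/2.2538 = 0.83446.
[B] = x = 0.834 M.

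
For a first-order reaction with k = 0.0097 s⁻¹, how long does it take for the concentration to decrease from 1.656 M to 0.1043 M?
285.04 s

From ln[A] = ln[A]₀ - k·t: t = ln([A]₀/[A])/k = ln(1.656/0.1043)/0.0097 = ln(15.8773)/0.0097 = 2.7649/0.0097 = 285.04 s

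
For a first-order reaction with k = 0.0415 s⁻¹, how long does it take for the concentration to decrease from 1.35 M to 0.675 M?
16.70 s

From ln[A] = ln[A]₀ - k·t: t = ln([A]₀/[A])/k = ln(1.35/0.675)/0.0415 = ln(2.0000)/0.0415 = 0.6931/0.0415 = 16.70 s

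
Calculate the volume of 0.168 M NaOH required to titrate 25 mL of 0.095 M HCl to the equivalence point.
V_{base} = 14.1 mL

At equivalence: moles acid = moles base.
moles HCl = 0.095 M × 0.025 L = 0.002375 mol
V_NaOH = 0.002375 mol ÷ 0.168 M = 0.01414 L = 14.1 mL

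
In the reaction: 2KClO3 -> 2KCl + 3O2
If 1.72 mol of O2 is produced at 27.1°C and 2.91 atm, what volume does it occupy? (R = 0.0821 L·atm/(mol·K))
T = 27.1°C + 273.15 = 300.25 K
V = nRT/P = (1.72 × 0.0821 × 300.25) / 2.91
V = 14.57 L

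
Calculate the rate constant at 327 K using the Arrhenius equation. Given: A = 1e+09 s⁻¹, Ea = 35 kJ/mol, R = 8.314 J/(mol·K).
2.56e+03 s⁻¹

k = A·exp(-Ea/(R·T)) = 1e+09·exp(-35000/(8.314·327)) = 1e+09·exp(-12.8739) = 1e+09·2.5641e-06 = 2.56e+03 s⁻¹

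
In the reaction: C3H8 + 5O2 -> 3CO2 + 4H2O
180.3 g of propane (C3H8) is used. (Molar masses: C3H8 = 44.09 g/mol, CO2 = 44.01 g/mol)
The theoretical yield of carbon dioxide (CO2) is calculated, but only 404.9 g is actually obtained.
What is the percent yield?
Moles of C3H8 = 180.3 g ÷ 44.09 g/mol = 4.08936 mol
Mole ratio: 3 mol CO2 / 1 mol C3H8
Moles of CO2 = 4.08936 × (3/1) = 12.2681 mol
Theoretical yield = 12.2681 mol × 44.01 g/mol = 539.92 g
Actual yield = 404.9 g
Percent yield = (404.9 / 539.92) × 100% = 75.0%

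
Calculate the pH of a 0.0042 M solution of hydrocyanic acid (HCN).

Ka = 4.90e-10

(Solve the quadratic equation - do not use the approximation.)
pH = 5.84

x² + Ka×x - Ka×C = 0. Using quadratic formula: [H⁺] = 1.4343e-06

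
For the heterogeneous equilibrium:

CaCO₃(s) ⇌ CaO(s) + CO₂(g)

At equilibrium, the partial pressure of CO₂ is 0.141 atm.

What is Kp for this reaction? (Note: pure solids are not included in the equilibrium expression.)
K_p = 0.141

Solids (CaCO₃, CaO) have activity 1 and are excluded.
Kp = P(CO₂) = 0.141.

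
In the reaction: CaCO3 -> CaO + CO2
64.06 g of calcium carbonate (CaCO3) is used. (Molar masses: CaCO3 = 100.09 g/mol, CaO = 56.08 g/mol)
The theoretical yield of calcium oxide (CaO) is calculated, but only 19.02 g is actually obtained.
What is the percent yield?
Moles of CaCO3 = 64.06 g ÷ 100.09 g/mol = 0.640024 mol
Mole ratio: 1 mol CaO / 1 mol CaCO3
Moles of CaO = 0.640024 × (1/1) = 0.640024 mol
Theoretical yield = 0.640024 mol × 56.08 g/mol = 35.893 g
Actual yield = 19.02 g
Percent yield = (19.02 / 35.893) × 100% = 53.0%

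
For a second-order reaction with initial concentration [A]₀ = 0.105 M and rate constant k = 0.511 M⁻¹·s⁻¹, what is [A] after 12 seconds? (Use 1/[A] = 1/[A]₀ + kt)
0.0639 M

1/[A] = 1/[A]₀ + k·t = 1/0.105 + (0.511)·(12) = 9.5238 + 6.1320 = 15.6558
[A] = 1/15.6558 = 0.0639 M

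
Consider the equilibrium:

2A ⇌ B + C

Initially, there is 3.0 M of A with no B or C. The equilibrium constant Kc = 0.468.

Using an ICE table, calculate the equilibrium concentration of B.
[B] = 0.867 M

ICE: [A] = 3.0 − 2x, [B] = [C] = x.
Kc = x²/(3.0 − 2x)² = 0.468 ⇒ √Kc = x/(3.0 − 2x).
x = √0.468·3.0/(1 + 2√0.468) = 0.68411·3.0/2.3682 = 0.86661.
[B] = x = 0.867 M.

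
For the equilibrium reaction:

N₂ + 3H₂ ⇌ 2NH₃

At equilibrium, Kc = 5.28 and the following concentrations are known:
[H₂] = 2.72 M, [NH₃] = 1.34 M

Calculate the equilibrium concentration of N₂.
[N₂] = 0.0169 M

Kc = ([NH₃]^2) / ([N₂] × [H₂]^3) = 5.28
[N₂]^1 = (product terms)/(Kc · other reactant terms) = 1.7956 / (5.28 · 20.124) = 0.016899
[N₂] = 0.0169 M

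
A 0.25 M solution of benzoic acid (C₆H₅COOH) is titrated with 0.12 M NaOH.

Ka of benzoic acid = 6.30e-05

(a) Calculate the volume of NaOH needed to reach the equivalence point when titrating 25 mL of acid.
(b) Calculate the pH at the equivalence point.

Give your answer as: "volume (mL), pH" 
V = 52.1 mL, pH = 8.55

(a) At equivalence: moles acid = moles base.
moles acid = 0.25 × 0.025 = 0.00625 mol; V_NaOH = 0.00625/0.12 = 0.05208 L = 52.1 mL.
(b) At equivalence, all acid → conjugate base A⁻ at [A⁻] = 0.00625/0.07708 = 0.08108 M.
Kb = Kw/Ka = 1.0e-14/6.30e-05 = 1.587e-10; [OH⁻] = √(Kb·[A⁻]) = 3.587e-06; pOH = 5.45; pH = 14 − pOH = 8.55.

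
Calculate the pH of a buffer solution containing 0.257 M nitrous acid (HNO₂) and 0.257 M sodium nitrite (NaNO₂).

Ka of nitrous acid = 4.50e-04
pH = 3.35

pKa = -log(4.50e-04) = 3.35. pH = pKa + log([A⁻]/[HA]) = 3.35 + log(0.257/0.257)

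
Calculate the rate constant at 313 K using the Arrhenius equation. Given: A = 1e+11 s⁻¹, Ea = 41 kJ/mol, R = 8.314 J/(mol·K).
1.44e+04 s⁻¹

k = A·exp(-Ea/(R·T)) = 1e+11·exp(-41000/(8.314·313)) = 1e+11·exp(-15.7554) = 1e+11·1.4372e-07 = 1.44e+04 s⁻¹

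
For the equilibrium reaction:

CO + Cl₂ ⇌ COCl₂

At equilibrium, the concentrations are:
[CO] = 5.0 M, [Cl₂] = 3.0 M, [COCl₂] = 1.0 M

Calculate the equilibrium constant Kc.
K_c = 0.0667

Kc = ([COCl₂]) / ([CO] × [Cl₂])
   = ((1.0)) / ((5.0)·(3.0))
   = 1 / 15 = 0.0667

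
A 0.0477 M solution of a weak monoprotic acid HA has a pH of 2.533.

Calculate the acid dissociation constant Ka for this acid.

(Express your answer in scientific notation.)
K_a = 1.92e-04

[H⁺] = 10^(−pH) = 10^(−2.533) = 2.931e-03 M. For HA ⇌ H⁺ + A⁻, Ka = x²/(C − x) = (2.931e-03)²/(0.0477 − 2.931e-03) = 1.92e-04.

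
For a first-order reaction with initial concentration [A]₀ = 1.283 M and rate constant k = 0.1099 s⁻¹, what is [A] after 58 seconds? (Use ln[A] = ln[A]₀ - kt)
0.0022 M

ln[A] = ln[A]₀ - k·t = ln(1.283) - (0.1099)·(58) = 0.2492 - 6.3742 = -6.1250
[A] = e^(-6.1250) = 0.0022 M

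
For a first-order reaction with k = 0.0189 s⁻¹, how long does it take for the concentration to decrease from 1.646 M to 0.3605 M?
80.35 s

From ln[A] = ln[A]₀ - k·t: t = ln([A]₀/[A])/k = ln(1.646/0.3605)/0.0189 = ln(4.5659)/0.0189 = 1.5186/0.0189 = 80.35 s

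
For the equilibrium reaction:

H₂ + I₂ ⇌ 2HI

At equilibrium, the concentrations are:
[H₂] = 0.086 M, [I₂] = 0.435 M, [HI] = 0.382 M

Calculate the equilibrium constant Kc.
K_c = 3.9007

Kc = ([HI]^2) / ([H₂] × [I₂])
   = ((0.382)^2) / ((0.086)·(0.435))
   = 0.14592 / 0.03741 = 3.9007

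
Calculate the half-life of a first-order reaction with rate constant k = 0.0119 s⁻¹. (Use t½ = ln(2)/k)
58.25 s

t½ = ln(2)/k = 0.6931/0.0119 = 58.25 s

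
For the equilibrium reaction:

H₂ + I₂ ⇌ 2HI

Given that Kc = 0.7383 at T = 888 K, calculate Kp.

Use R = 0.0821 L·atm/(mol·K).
K_p = 0.7383

Δn = (moles gaseous products) − (moles gaseous reactants) = 0
T = 888 K; RT = 0.0821 × 888 = 72.9048
Kp = Kc·(RT)^Δn = 0.7383 × (72.9048)^0 = 0.7383 × 1 = 0.7383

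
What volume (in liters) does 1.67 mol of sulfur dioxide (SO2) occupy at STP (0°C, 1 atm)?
At STP, 1 mol of gas occupies 22.4 L
Volume = 1.67 mol × 22.4 L/mol = 37.41 L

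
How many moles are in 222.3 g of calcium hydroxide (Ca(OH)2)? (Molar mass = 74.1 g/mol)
Moles = 222.3 g ÷ 74.1 g/mol = 3 mol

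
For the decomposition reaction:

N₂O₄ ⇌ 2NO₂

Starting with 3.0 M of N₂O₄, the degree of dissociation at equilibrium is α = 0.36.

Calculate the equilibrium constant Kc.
K_c = 2.4300

x = α·[A]₀ = 0.36 × 3.0 = 1.08 M dissociated.
At eq: [N₂O₄] = 3.0 − 1.08 = 1.92 M; [NO₂] = 2x = 2.16 M.
Kc = [NO₂]²/[N₂O₄] = (2.16)²/1.92 = 2.43.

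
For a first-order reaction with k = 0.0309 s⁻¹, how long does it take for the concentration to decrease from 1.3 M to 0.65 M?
22.43 s

From ln[A] = ln[A]₀ - k·t: t = ln([A]₀/[A])/k = ln(1.3/0.65)/0.0309 = ln(2.0000)/0.0309 = 0.6931/0.0309 = 22.43 s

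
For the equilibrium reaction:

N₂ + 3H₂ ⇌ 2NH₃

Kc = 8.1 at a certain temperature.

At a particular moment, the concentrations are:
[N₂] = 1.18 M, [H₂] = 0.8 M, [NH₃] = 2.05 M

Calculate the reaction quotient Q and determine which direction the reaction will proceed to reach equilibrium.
Q = 6.956, Q < K, reaction proceeds forward (toward products)

Q = ([NH₃]^2) / ([N₂] × [H₂]^3)
  = ((2.05)^2) / ((1.18)·(0.8)^3) = 4.2025/0.60416 = 6.956
Since Q = 6.956 < Kc = 8.1, the reaction proceeds forward (toward products) to reach equilibrium.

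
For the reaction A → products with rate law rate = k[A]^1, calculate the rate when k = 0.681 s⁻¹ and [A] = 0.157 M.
0.1069 M/s

rate = k·[A]^1 = 0.681·(0.157)^1 = 0.681·0.157 = 0.1069 M/s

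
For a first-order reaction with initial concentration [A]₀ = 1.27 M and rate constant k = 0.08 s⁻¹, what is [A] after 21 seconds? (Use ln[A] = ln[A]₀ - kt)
0.2367 M

ln[A] = ln[A]₀ - k·t = ln(1.27) - (0.08)·(21) = 0.2390 - 1.6800 = -1.4410
[A] = e^(-1.4410) = 0.2367 M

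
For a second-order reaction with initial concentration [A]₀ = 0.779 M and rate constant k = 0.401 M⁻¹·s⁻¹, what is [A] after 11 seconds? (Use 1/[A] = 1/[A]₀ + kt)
0.1756 M

1/[A] = 1/[A]₀ + k·t = 1/0.779 + (0.401)·(11) = 1.2837 + 4.4110 = 5.6947
[A] = 1/5.6947 = 0.1756 M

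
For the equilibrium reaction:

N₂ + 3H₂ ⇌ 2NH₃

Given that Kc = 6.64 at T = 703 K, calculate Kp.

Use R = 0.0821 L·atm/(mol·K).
K_p = 0.0020

Δn = (moles gaseous products) − (moles gaseous reactants) = -2
T = 703 K; RT = 0.0821 × 703 = 57.7163
Kp = Kc·(RT)^Δn = 6.64 × (57.7163)^-2 = 6.64 × 0.000300195 = 0.0020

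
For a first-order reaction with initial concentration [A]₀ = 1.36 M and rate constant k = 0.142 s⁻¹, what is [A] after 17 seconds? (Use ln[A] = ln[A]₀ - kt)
0.1217 M

ln[A] = ln[A]₀ - k·t = ln(1.36) - (0.142)·(17) = 0.3075 - 2.4140 = -2.1065
[A] = e^(-2.1065) = 0.1217 M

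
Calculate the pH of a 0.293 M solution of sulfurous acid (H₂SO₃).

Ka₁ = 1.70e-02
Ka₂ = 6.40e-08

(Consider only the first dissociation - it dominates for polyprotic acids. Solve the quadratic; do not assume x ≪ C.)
pH = 1.20

x² + Ka₁·x − Ka₁·C = 0 with Ka₁ = 1.70e-02, C = 0.293.
x = (−Ka₁ + √(Ka₁² + 4·Ka₁·C))/2 = 6.2586e-02 M, so pH = 1.20.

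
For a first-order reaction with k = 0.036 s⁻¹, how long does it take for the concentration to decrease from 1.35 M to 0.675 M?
19.25 s

From ln[A] = ln[A]₀ - k·t: t = ln([A]₀/[A])/k = ln(1.35/0.675)/0.036 = ln(2.0000)/0.036 = 0.6931/0.036 = 19.25 s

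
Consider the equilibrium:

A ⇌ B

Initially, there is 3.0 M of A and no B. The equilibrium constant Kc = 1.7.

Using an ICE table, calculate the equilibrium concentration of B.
[B] = 1.889 M

ICE: [A] = 3.0 − x, [B] = x.
Kc = x/(3.0 − x) = 1.7 ⇒ x = 1.7·3.0/(1 + 1.7) = 5.1/2.7 = 1.889.
[B] = x = 1.889 M.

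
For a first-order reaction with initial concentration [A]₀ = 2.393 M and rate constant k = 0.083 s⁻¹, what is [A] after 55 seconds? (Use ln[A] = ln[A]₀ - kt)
0.0249 M

ln[A] = ln[A]₀ - k·t = ln(2.393) - (0.083)·(55) = 0.8725 - 4.5650 = -3.6925
[A] = e^(-3.6925) = 0.0249 M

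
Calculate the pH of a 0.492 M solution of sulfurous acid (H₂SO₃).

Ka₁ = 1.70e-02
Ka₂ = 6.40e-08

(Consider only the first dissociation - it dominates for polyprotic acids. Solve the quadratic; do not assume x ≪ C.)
pH = 1.08

x² + Ka₁·x − Ka₁·C = 0 with Ka₁ = 1.70e-02, C = 0.492.
x = (−Ka₁ + √(Ka₁² + 4·Ka₁·C))/2 = 8.3349e-02 M, so pH = 1.08.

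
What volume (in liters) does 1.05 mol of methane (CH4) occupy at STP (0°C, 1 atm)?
At STP, 1 mol of gas occupies 22.4 L
Volume = 1.05 mol × 22.4 L/mol = 23.52 L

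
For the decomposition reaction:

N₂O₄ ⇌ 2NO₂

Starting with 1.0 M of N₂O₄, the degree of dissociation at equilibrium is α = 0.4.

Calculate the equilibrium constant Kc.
K_c = 1.0667

x = α·[A]₀ = 0.4 × 1.0 = 0.4 M dissociated.
At eq: [N₂O₄] = 1.0 − 0.4 = 0.6 M; [NO₂] = 2x = 0.8 M.
Kc = [NO₂]²/[N₂O₄] = (0.8)²/0.6 = 1.067.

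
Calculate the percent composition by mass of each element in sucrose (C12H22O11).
C: 42.10%, H: 6.48%, O: 51.42%

Molar mass of C12H22O11 = 342.3 g/mol
% C = (12 × 12.01) / 342.3 × 100% = 144.12 / 342.3 × 100% = 42.10%
% H = (22 × 1.008) / 342.3 × 100% = 22.176 / 342.3 × 100% = 6.48%
% O = (11 × 16.0) / 342.3 × 100% = 176 / 342.3 × 100% = 51.42%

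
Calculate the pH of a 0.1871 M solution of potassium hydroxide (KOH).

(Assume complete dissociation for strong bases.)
pH = 13.27

[OH⁻] = 0.1871 M for strong base. pOH = -log[OH⁻] = 0.73, pH = 14 - pOH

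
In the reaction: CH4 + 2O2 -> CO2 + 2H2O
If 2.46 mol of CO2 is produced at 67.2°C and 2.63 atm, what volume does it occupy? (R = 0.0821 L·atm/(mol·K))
T = 67.2°C + 273.15 = 340.35 K
V = nRT/P = (2.46 × 0.0821 × 340.35) / 2.63
V = 26.14 L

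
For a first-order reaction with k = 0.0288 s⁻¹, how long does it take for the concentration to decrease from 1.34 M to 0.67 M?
24.07 s

From ln[A] = ln[A]₀ - k·t: t = ln([A]₀/[A])/k = ln(1.34/0.67)/0.0288 = ln(2.0000)/0.0288 = 0.6931/0.0288 = 24.07 s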